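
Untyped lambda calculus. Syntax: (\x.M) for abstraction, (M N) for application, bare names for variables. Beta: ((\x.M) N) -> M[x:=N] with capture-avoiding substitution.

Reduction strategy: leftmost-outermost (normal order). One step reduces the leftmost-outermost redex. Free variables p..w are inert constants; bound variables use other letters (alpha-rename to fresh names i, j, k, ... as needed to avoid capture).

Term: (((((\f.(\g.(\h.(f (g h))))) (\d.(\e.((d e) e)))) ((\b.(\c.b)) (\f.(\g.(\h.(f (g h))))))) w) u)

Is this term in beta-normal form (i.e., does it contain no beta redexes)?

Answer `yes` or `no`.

Term: (((((\f.(\g.(\h.(f (g h))))) (\d.(\e.((d e) e)))) ((\b.(\c.b)) (\f.(\g.(\h.(f (g h))))))) w) u)
Found 2 beta redex(es).

Answer: no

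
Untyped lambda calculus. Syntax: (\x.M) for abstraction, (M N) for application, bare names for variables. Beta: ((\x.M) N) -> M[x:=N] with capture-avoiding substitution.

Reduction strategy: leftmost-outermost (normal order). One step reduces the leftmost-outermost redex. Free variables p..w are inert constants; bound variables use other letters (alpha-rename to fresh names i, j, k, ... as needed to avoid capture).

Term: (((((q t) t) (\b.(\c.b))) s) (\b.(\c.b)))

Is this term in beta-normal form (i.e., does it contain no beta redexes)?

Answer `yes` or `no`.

Answer: yes

Derivation:
Term: (((((q t) t) (\b.(\c.b))) s) (\b.(\c.b)))
No beta redexes found.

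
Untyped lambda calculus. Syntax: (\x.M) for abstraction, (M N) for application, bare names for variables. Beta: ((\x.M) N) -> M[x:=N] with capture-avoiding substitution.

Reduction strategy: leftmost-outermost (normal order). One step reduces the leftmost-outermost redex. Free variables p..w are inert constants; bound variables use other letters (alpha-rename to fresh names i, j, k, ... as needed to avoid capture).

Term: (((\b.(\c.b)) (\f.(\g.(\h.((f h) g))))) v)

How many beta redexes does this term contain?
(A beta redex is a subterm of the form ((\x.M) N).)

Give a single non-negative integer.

Term: (((\b.(\c.b)) (\f.(\g.(\h.((f h) g))))) v)
  Redex: ((\b.(\c.b)) (\f.(\g.(\h.((f h) g)))))
Total redexes: 1

Answer: 1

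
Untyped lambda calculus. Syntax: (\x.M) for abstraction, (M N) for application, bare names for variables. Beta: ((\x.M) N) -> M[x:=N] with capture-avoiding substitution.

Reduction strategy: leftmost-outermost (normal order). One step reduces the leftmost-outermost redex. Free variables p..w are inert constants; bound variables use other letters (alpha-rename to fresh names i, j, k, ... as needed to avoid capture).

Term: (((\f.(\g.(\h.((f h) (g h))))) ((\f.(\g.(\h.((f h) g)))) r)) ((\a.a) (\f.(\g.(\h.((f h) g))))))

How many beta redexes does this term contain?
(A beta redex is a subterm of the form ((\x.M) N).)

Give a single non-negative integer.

Term: (((\f.(\g.(\h.((f h) (g h))))) ((\f.(\g.(\h.((f h) g)))) r)) ((\a.a) (\f.(\g.(\h.((f h) g))))))
  Redex: ((\f.(\g.(\h.((f h) (g h))))) ((\f.(\g.(\h.((f h) g)))) r))
  Redex: ((\f.(\g.(\h.((f h) g)))) r)
  Redex: ((\a.a) (\f.(\g.(\h.((f h) g)))))
Total redexes: 3

Answer: 3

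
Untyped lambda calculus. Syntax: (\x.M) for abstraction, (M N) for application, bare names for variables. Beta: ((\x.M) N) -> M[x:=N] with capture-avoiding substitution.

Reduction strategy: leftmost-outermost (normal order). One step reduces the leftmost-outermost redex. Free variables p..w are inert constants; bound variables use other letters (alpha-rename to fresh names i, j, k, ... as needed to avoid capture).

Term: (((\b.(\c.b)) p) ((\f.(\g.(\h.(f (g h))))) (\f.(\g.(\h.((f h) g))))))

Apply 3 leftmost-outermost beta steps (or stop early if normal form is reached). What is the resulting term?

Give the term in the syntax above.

Answer: p

Derivation:
Step 0: (((\b.(\c.b)) p) ((\f.(\g.(\h.(f (g h))))) (\f.(\g.(\h.((f h) g))))))
Step 1: ((\c.p) ((\f.(\g.(\h.(f (g h))))) (\f.(\g.(\h.((f h) g))))))
Step 2: p
Step 3: (normal form reached)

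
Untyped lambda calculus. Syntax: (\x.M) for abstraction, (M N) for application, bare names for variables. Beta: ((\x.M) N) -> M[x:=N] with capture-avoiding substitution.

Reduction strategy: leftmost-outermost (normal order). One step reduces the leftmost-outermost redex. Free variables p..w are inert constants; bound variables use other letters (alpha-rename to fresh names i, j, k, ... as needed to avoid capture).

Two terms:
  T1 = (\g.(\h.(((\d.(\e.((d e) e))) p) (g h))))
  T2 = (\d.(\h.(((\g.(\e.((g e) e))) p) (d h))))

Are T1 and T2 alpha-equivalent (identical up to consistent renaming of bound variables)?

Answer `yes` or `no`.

Term 1: (\g.(\h.(((\d.(\e.((d e) e))) p) (g h))))
Term 2: (\d.(\h.(((\g.(\e.((g e) e))) p) (d h))))
Alpha-equivalence: compare structure up to binder renaming.
Result: True

Answer: yes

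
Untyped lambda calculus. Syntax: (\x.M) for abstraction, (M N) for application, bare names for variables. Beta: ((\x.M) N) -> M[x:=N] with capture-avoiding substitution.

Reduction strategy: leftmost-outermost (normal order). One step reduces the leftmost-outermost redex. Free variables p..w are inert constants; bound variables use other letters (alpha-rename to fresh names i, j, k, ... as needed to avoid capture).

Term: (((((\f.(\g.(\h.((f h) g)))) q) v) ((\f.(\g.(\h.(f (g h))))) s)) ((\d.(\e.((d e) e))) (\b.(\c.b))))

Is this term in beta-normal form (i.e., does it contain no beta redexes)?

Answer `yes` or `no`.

Answer: no

Derivation:
Term: (((((\f.(\g.(\h.((f h) g)))) q) v) ((\f.(\g.(\h.(f (g h))))) s)) ((\d.(\e.((d e) e))) (\b.(\c.b))))
Found 3 beta redex(es).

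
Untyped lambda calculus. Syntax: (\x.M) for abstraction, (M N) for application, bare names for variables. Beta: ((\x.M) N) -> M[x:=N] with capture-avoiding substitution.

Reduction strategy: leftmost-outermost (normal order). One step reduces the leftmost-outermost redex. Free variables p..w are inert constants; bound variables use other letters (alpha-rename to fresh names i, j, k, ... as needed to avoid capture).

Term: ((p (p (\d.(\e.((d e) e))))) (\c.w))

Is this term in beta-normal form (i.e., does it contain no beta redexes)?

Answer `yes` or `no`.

Term: ((p (p (\d.(\e.((d e) e))))) (\c.w))
No beta redexes found.

Answer: yes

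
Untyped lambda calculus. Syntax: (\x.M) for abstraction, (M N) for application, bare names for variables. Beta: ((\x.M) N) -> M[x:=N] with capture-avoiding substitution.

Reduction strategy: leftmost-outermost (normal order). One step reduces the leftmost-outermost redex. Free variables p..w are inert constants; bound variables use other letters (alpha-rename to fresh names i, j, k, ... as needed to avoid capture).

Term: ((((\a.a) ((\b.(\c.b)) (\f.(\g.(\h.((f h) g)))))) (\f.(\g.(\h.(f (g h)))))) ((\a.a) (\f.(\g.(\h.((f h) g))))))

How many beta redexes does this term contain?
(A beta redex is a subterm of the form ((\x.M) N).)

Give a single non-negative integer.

Term: ((((\a.a) ((\b.(\c.b)) (\f.(\g.(\h.((f h) g)))))) (\f.(\g.(\h.(f (g h)))))) ((\a.a) (\f.(\g.(\h.((f h) g))))))
  Redex: ((\a.a) ((\b.(\c.b)) (\f.(\g.(\h.((f h) g))))))
  Redex: ((\b.(\c.b)) (\f.(\g.(\h.((f h) g)))))
  Redex: ((\a.a) (\f.(\g.(\h.((f h) g)))))
Total redexes: 3

Answer: 3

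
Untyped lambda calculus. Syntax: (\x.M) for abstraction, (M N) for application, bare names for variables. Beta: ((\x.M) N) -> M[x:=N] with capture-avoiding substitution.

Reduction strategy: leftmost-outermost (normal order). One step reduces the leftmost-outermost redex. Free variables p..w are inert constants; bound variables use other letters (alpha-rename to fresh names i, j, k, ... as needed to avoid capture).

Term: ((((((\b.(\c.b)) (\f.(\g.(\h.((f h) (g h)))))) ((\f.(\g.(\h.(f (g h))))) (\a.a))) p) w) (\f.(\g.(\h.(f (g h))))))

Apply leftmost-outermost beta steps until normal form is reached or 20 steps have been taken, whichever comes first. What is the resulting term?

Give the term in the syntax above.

Step 0: ((((((\b.(\c.b)) (\f.(\g.(\h.((f h) (g h)))))) ((\f.(\g.(\h.(f (g h))))) (\a.a))) p) w) (\f.(\g.(\h.(f (g h))))))
Step 1: (((((\c.(\f.(\g.(\h.((f h) (g h)))))) ((\f.(\g.(\h.(f (g h))))) (\a.a))) p) w) (\f.(\g.(\h.(f (g h))))))
Step 2: ((((\f.(\g.(\h.((f h) (g h))))) p) w) (\f.(\g.(\h.(f (g h))))))
Step 3: (((\g.(\h.((p h) (g h)))) w) (\f.(\g.(\h.(f (g h))))))
Step 4: ((\h.((p h) (w h))) (\f.(\g.(\h.(f (g h))))))
Step 5: ((p (\f.(\g.(\h.(f (g h)))))) (w (\f.(\g.(\h.(f (g h)))))))

Answer: ((p (\f.(\g.(\h.(f (g h)))))) (w (\f.(\g.(\h.(f (g h)))))))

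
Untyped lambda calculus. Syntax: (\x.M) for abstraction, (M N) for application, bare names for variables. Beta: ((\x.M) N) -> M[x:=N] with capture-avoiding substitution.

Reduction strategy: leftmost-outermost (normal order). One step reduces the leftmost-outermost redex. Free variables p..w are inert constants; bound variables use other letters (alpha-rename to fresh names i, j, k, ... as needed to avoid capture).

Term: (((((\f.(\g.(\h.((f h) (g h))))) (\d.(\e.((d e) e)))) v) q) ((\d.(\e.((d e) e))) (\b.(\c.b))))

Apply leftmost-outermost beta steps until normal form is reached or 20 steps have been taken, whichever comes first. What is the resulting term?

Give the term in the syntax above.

Answer: (((q (v q)) (v q)) (\e.e))

Derivation:
Step 0: (((((\f.(\g.(\h.((f h) (g h))))) (\d.(\e.((d e) e)))) v) q) ((\d.(\e.((d e) e))) (\b.(\c.b))))
Step 1: ((((\g.(\h.(((\d.(\e.((d e) e))) h) (g h)))) v) q) ((\d.(\e.((d e) e))) (\b.(\c.b))))
Step 2: (((\h.(((\d.(\e.((d e) e))) h) (v h))) q) ((\d.(\e.((d e) e))) (\b.(\c.b))))
Step 3: ((((\d.(\e.((d e) e))) q) (v q)) ((\d.(\e.((d e) e))) (\b.(\c.b))))
Step 4: (((\e.((q e) e)) (v q)) ((\d.(\e.((d e) e))) (\b.(\c.b))))
Step 5: (((q (v q)) (v q)) ((\d.(\e.((d e) e))) (\b.(\c.b))))
Step 6: (((q (v q)) (v q)) (\e.(((\b.(\c.b)) e) e)))
Step 7: (((q (v q)) (v q)) (\e.((\c.e) e)))
Step 8: (((q (v q)) (v q)) (\e.e))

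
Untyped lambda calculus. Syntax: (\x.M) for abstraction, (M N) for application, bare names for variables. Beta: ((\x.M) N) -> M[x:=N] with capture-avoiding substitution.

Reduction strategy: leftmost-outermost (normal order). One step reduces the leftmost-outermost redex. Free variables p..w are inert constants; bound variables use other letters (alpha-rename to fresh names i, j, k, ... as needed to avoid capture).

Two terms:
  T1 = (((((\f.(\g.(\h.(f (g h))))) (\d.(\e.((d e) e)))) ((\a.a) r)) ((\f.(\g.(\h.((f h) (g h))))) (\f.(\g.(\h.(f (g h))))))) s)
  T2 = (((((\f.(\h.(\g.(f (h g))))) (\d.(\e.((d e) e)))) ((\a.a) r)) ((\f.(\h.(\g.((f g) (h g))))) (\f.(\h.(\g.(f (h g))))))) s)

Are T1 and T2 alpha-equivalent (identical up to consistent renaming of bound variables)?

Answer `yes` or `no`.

Term 1: (((((\f.(\g.(\h.(f (g h))))) (\d.(\e.((d e) e)))) ((\a.a) r)) ((\f.(\g.(\h.((f h) (g h))))) (\f.(\g.(\h.(f (g h))))))) s)
Term 2: (((((\f.(\h.(\g.(f (h g))))) (\d.(\e.((d e) e)))) ((\a.a) r)) ((\f.(\h.(\g.((f g) (h g))))) (\f.(\h.(\g.(f (h g))))))) s)
Alpha-equivalence: compare structure up to binder renaming.
Result: True

Answer: yes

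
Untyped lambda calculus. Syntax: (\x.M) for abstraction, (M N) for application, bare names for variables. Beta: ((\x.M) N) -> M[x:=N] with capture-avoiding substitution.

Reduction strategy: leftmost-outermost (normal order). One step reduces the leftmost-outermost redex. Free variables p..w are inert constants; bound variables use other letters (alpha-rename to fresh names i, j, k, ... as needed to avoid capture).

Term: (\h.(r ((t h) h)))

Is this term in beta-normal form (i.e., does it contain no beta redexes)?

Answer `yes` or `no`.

Term: (\h.(r ((t h) h)))
No beta redexes found.

Answer: yes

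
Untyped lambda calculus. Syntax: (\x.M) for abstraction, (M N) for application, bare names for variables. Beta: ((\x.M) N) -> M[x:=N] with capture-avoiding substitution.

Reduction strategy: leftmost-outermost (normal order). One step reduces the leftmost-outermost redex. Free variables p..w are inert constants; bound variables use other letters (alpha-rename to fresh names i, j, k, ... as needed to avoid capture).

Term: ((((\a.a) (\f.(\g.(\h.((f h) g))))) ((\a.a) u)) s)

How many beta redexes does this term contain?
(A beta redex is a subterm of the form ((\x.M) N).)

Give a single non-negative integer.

Answer: 2

Derivation:
Term: ((((\a.a) (\f.(\g.(\h.((f h) g))))) ((\a.a) u)) s)
  Redex: ((\a.a) (\f.(\g.(\h.((f h) g)))))
  Redex: ((\a.a) u)
Total redexes: 2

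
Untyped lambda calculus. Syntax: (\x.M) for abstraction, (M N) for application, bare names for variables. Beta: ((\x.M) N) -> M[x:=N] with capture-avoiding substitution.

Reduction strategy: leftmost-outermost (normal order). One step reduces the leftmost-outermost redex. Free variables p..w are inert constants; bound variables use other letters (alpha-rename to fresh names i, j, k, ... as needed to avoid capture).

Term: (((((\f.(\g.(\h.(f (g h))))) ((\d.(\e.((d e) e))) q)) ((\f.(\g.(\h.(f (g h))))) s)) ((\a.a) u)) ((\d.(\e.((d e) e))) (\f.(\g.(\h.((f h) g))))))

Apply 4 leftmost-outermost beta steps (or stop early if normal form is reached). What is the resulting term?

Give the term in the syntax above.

Step 0: (((((\f.(\g.(\h.(f (g h))))) ((\d.(\e.((d e) e))) q)) ((\f.(\g.(\h.(f (g h))))) s)) ((\a.a) u)) ((\d.(\e.((d e) e))) (\f.(\g.(\h.((f h) g))))))
Step 1: ((((\g.(\h.(((\d.(\e.((d e) e))) q) (g h)))) ((\f.(\g.(\h.(f (g h))))) s)) ((\a.a) u)) ((\d.(\e.((d e) e))) (\f.(\g.(\h.((f h) g))))))
Step 2: (((\h.(((\d.(\e.((d e) e))) q) (((\f.(\g.(\h.(f (g h))))) s) h))) ((\a.a) u)) ((\d.(\e.((d e) e))) (\f.(\g.(\h.((f h) g))))))
Step 3: ((((\d.(\e.((d e) e))) q) (((\f.(\g.(\h.(f (g h))))) s) ((\a.a) u))) ((\d.(\e.((d e) e))) (\f.(\g.(\h.((f h) g))))))
Step 4: (((\e.((q e) e)) (((\f.(\g.(\h.(f (g h))))) s) ((\a.a) u))) ((\d.(\e.((d e) e))) (\f.(\g.(\h.((f h) g))))))

Answer: (((\e.((q e) e)) (((\f.(\g.(\h.(f (g h))))) s) ((\a.a) u))) ((\d.(\e.((d e) e))) (\f.(\g.(\h.((f h) g))))))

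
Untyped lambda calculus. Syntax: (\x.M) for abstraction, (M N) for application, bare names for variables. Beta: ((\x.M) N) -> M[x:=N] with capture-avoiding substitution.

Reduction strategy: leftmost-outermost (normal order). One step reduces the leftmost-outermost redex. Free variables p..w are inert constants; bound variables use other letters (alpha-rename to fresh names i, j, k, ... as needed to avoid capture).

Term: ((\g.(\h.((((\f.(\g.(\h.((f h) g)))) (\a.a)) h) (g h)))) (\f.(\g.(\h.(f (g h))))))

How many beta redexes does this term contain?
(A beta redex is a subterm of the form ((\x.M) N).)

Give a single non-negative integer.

Term: ((\g.(\h.((((\f.(\g.(\h.((f h) g)))) (\a.a)) h) (g h)))) (\f.(\g.(\h.(f (g h))))))
  Redex: ((\g.(\h.((((\f.(\g.(\h.((f h) g)))) (\a.a)) h) (g h)))) (\f.(\g.(\h.(f (g h))))))
  Redex: ((\f.(\g.(\h.((f h) g)))) (\a.a))
Total redexes: 2

Answer: 2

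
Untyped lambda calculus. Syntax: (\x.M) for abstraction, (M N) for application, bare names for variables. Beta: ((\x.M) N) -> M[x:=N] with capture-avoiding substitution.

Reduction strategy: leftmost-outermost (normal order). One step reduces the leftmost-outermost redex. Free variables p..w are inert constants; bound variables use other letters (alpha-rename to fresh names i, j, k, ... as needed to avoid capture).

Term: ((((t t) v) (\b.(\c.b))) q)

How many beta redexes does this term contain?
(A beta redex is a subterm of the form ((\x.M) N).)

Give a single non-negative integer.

Answer: 0

Derivation:
Term: ((((t t) v) (\b.(\c.b))) q)
  (no redexes)
Total redexes: 0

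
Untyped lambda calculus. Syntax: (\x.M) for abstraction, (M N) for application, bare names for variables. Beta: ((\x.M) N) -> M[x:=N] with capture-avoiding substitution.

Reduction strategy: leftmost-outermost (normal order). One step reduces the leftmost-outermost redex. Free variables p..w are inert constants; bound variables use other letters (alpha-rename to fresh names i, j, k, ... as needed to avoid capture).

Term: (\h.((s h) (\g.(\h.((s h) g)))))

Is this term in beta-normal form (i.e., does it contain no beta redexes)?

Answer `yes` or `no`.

Term: (\h.((s h) (\g.(\h.((s h) g)))))
No beta redexes found.

Answer: yes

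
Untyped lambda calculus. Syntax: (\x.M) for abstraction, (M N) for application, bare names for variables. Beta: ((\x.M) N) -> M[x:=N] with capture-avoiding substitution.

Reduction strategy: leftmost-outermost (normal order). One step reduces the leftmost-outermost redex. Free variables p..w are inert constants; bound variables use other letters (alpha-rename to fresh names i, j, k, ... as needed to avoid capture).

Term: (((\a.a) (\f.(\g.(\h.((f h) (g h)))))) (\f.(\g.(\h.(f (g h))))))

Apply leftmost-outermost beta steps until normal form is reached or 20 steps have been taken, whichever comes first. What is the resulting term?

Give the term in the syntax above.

Answer: (\g.(\h.(\i.(h ((g h) i)))))

Derivation:
Step 0: (((\a.a) (\f.(\g.(\h.((f h) (g h)))))) (\f.(\g.(\h.(f (g h))))))
Step 1: ((\f.(\g.(\h.((f h) (g h))))) (\f.(\g.(\h.(f (g h))))))
Step 2: (\g.(\h.(((\f.(\g.(\h.(f (g h))))) h) (g h))))
Step 3: (\g.(\h.((\g.(\i.(h (g i)))) (g h))))
Step 4: (\g.(\h.(\i.(h ((g h) i)))))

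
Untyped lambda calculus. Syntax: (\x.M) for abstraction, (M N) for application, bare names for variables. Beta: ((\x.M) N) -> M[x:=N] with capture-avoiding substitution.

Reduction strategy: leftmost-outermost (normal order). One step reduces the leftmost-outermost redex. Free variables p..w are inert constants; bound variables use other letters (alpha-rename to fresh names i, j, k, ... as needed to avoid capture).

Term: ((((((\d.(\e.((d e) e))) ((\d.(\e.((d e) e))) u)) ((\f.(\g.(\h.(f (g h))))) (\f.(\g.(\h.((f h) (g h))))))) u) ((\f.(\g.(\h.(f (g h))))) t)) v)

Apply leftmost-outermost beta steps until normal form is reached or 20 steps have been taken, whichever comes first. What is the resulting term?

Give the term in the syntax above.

Step 0: ((((((\d.(\e.((d e) e))) ((\d.(\e.((d e) e))) u)) ((\f.(\g.(\h.(f (g h))))) (\f.(\g.(\h.((f h) (g h))))))) u) ((\f.(\g.(\h.(f (g h))))) t)) v)
Step 1: (((((\e.((((\d.(\e.((d e) e))) u) e) e)) ((\f.(\g.(\h.(f (g h))))) (\f.(\g.(\h.((f h) (g h))))))) u) ((\f.(\g.(\h.(f (g h))))) t)) v)
Step 2: (((((((\d.(\e.((d e) e))) u) ((\f.(\g.(\h.(f (g h))))) (\f.(\g.(\h.((f h) (g h))))))) ((\f.(\g.(\h.(f (g h))))) (\f.(\g.(\h.((f h) (g h))))))) u) ((\f.(\g.(\h.(f (g h))))) t)) v)
Step 3: ((((((\e.((u e) e)) ((\f.(\g.(\h.(f (g h))))) (\f.(\g.(\h.((f h) (g h))))))) ((\f.(\g.(\h.(f (g h))))) (\f.(\g.(\h.((f h) (g h))))))) u) ((\f.(\g.(\h.(f (g h))))) t)) v)
Step 4: ((((((u ((\f.(\g.(\h.(f (g h))))) (\f.(\g.(\h.((f h) (g h))))))) ((\f.(\g.(\h.(f (g h))))) (\f.(\g.(\h.((f h) (g h))))))) ((\f.(\g.(\h.(f (g h))))) (\f.(\g.(\h.((f h) (g h))))))) u) ((\f.(\g.(\h.(f (g h))))) t)) v)
Step 5: ((((((u (\g.(\h.((\f.(\g.(\h.((f h) (g h))))) (g h))))) ((\f.(\g.(\h.(f (g h))))) (\f.(\g.(\h.((f h) (g h))))))) ((\f.(\g.(\h.(f (g h))))) (\f.(\g.(\h.((f h) (g h))))))) u) ((\f.(\g.(\h.(f (g h))))) t)) v)
Step 6: ((((((u (\g.(\h.(\i.(\j.(((g h) j) (i j))))))) ((\f.(\g.(\h.(f (g h))))) (\f.(\g.(\h.((f h) (g h))))))) ((\f.(\g.(\h.(f (g h))))) (\f.(\g.(\h.((f h) (g h))))))) u) ((\f.(\g.(\h.(f (g h))))) t)) v)
Step 7: ((((((u (\g.(\h.(\i.(\j.(((g h) j) (i j))))))) (\g.(\h.((\f.(\g.(\h.((f h) (g h))))) (g h))))) ((\f.(\g.(\h.(f (g h))))) (\f.(\g.(\h.((f h) (g h))))))) u) ((\f.(\g.(\h.(f (g h))))) t)) v)
Step 8: ((((((u (\g.(\h.(\i.(\j.(((g h) j) (i j))))))) (\g.(\h.(\i.(\j.(((g h) j) (i j))))))) ((\f.(\g.(\h.(f (g h))))) (\f.(\g.(\h.((f h) (g h))))))) u) ((\f.(\g.(\h.(f (g h))))) t)) v)
Step 9: ((((((u (\g.(\h.(\i.(\j.(((g h) j) (i j))))))) (\g.(\h.(\i.(\j.(((g h) j) (i j))))))) (\g.(\h.((\f.(\g.(\h.((f h) (g h))))) (g h))))) u) ((\f.(\g.(\h.(f (g h))))) t)) v)
Step 10: ((((((u (\g.(\h.(\i.(\j.(((g h) j) (i j))))))) (\g.(\h.(\i.(\j.(((g h) j) (i j))))))) (\g.(\h.(\i.(\j.(((g h) j) (i j))))))) u) ((\f.(\g.(\h.(f (g h))))) t)) v)
Step 11: ((((((u (\g.(\h.(\i.(\j.(((g h) j) (i j))))))) (\g.(\h.(\i.(\j.(((g h) j) (i j))))))) (\g.(\h.(\i.(\j.(((g h) j) (i j))))))) u) (\g.(\h.(t (g h))))) v)

Answer: ((((((u (\g.(\h.(\i.(\j.(((g h) j) (i j))))))) (\g.(\h.(\i.(\j.(((g h) j) (i j))))))) (\g.(\h.(\i.(\j.(((g h) j) (i j))))))) u) (\g.(\h.(t (g h))))) v)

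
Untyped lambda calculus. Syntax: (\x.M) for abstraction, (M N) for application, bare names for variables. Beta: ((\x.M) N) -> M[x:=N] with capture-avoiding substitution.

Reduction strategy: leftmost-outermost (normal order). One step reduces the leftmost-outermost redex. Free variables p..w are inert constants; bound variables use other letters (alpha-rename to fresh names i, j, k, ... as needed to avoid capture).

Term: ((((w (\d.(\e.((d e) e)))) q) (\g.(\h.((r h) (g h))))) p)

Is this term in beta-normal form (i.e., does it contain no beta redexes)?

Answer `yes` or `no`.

Answer: yes

Derivation:
Term: ((((w (\d.(\e.((d e) e)))) q) (\g.(\h.((r h) (g h))))) p)
No beta redexes found.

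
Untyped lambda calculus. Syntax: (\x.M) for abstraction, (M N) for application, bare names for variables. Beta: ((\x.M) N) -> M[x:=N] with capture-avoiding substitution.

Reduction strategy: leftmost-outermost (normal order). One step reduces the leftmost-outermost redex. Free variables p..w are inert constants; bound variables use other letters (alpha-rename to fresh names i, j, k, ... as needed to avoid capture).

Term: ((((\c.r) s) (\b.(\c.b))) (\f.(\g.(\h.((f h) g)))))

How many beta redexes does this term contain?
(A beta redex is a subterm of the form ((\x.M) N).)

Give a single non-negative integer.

Term: ((((\c.r) s) (\b.(\c.b))) (\f.(\g.(\h.((f h) g)))))
  Redex: ((\c.r) s)
Total redexes: 1

Answer: 1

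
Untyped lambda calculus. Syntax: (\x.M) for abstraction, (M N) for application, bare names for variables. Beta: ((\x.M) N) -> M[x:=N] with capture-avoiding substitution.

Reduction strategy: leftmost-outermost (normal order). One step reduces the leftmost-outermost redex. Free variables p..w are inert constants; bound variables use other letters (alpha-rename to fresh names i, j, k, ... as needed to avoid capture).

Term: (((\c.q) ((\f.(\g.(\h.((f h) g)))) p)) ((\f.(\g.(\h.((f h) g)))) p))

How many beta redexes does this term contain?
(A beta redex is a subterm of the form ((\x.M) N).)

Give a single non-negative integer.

Answer: 3

Derivation:
Term: (((\c.q) ((\f.(\g.(\h.((f h) g)))) p)) ((\f.(\g.(\h.((f h) g)))) p))
  Redex: ((\c.q) ((\f.(\g.(\h.((f h) g)))) p))
  Redex: ((\f.(\g.(\h.((f h) g)))) p)
  Redex: ((\f.(\g.(\h.((f h) g)))) p)
Total redexes: 3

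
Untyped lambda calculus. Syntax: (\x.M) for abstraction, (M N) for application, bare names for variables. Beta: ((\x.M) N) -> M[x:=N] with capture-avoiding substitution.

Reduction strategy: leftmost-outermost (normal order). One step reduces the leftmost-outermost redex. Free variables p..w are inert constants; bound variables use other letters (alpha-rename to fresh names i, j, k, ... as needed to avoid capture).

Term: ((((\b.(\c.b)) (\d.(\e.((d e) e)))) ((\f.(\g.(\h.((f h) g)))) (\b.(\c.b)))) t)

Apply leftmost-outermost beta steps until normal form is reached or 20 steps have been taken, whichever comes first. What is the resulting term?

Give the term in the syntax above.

Answer: (\e.((t e) e))

Derivation:
Step 0: ((((\b.(\c.b)) (\d.(\e.((d e) e)))) ((\f.(\g.(\h.((f h) g)))) (\b.(\c.b)))) t)
Step 1: (((\c.(\d.(\e.((d e) e)))) ((\f.(\g.(\h.((f h) g)))) (\b.(\c.b)))) t)
Step 2: ((\d.(\e.((d e) e))) t)
Step 3: (\e.((t e) e))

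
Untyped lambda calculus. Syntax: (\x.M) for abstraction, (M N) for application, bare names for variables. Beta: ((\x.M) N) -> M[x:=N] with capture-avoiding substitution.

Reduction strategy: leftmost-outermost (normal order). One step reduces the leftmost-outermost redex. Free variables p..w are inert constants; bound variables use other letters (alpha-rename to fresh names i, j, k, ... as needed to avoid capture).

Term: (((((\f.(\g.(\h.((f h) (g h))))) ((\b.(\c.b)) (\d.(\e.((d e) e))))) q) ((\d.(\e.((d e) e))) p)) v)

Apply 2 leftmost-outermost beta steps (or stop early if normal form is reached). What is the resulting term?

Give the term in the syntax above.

Answer: (((\h.((((\b.(\c.b)) (\d.(\e.((d e) e)))) h) (q h))) ((\d.(\e.((d e) e))) p)) v)

Derivation:
Step 0: (((((\f.(\g.(\h.((f h) (g h))))) ((\b.(\c.b)) (\d.(\e.((d e) e))))) q) ((\d.(\e.((d e) e))) p)) v)
Step 1: ((((\g.(\h.((((\b.(\c.b)) (\d.(\e.((d e) e)))) h) (g h)))) q) ((\d.(\e.((d e) e))) p)) v)
Step 2: (((\h.((((\b.(\c.b)) (\d.(\e.((d e) e)))) h) (q h))) ((\d.(\e.((d e) e))) p)) v)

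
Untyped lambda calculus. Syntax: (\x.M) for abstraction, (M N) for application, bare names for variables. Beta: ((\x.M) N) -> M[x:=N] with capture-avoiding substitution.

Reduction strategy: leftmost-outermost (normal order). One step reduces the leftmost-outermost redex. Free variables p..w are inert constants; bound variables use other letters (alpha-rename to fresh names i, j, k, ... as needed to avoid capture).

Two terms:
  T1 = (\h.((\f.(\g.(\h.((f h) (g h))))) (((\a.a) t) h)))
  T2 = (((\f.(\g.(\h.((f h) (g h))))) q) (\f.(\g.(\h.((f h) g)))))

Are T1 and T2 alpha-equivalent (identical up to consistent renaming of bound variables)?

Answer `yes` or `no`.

Answer: no

Derivation:
Term 1: (\h.((\f.(\g.(\h.((f h) (g h))))) (((\a.a) t) h)))
Term 2: (((\f.(\g.(\h.((f h) (g h))))) q) (\f.(\g.(\h.((f h) g)))))
Alpha-equivalence: compare structure up to binder renaming.
Result: False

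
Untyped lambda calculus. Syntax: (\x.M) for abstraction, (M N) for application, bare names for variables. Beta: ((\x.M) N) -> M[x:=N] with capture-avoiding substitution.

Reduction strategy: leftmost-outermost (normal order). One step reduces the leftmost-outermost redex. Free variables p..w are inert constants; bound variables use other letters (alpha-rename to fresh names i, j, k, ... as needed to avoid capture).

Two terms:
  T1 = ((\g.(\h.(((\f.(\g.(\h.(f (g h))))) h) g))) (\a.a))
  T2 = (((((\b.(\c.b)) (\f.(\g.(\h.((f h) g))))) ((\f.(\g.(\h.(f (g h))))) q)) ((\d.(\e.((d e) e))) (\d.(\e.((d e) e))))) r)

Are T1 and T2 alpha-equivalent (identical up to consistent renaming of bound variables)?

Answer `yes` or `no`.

Term 1: ((\g.(\h.(((\f.(\g.(\h.(f (g h))))) h) g))) (\a.a))
Term 2: (((((\b.(\c.b)) (\f.(\g.(\h.((f h) g))))) ((\f.(\g.(\h.(f (g h))))) q)) ((\d.(\e.((d e) e))) (\d.(\e.((d e) e))))) r)
Alpha-equivalence: compare structure up to binder renaming.
Result: False

Answer: no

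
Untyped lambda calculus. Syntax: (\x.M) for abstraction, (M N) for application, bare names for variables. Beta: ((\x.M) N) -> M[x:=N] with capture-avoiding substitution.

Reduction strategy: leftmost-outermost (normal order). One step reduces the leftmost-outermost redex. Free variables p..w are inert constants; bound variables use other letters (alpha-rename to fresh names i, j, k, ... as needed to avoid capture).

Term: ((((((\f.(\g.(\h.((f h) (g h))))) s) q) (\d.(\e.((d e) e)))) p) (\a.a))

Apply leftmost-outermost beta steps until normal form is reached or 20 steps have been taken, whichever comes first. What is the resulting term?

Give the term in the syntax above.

Step 0: ((((((\f.(\g.(\h.((f h) (g h))))) s) q) (\d.(\e.((d e) e)))) p) (\a.a))
Step 1: (((((\g.(\h.((s h) (g h)))) q) (\d.(\e.((d e) e)))) p) (\a.a))
Step 2: ((((\h.((s h) (q h))) (\d.(\e.((d e) e)))) p) (\a.a))
Step 3: ((((s (\d.(\e.((d e) e)))) (q (\d.(\e.((d e) e))))) p) (\a.a))

Answer: ((((s (\d.(\e.((d e) e)))) (q (\d.(\e.((d e) e))))) p) (\a.a))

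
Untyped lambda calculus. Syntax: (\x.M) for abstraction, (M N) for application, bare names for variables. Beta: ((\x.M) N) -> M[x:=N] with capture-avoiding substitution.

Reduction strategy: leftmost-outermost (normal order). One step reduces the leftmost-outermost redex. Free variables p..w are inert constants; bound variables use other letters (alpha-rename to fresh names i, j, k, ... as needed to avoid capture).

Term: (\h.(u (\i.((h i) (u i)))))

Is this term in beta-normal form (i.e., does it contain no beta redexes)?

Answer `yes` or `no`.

Term: (\h.(u (\i.((h i) (u i)))))
No beta redexes found.

Answer: yes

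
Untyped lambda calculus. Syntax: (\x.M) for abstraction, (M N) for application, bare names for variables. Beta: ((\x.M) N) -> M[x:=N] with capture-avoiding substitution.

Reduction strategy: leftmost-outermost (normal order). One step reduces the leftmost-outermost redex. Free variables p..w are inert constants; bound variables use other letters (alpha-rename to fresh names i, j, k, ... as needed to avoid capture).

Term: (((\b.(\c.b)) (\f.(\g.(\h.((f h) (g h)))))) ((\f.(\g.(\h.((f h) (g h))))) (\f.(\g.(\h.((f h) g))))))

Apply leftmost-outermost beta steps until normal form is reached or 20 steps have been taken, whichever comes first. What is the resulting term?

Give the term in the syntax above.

Step 0: (((\b.(\c.b)) (\f.(\g.(\h.((f h) (g h)))))) ((\f.(\g.(\h.((f h) (g h))))) (\f.(\g.(\h.((f h) g))))))
Step 1: ((\c.(\f.(\g.(\h.((f h) (g h)))))) ((\f.(\g.(\h.((f h) (g h))))) (\f.(\g.(\h.((f h) g))))))
Step 2: (\f.(\g.(\h.((f h) (g h)))))

Answer: (\f.(\g.(\h.((f h) (g h)))))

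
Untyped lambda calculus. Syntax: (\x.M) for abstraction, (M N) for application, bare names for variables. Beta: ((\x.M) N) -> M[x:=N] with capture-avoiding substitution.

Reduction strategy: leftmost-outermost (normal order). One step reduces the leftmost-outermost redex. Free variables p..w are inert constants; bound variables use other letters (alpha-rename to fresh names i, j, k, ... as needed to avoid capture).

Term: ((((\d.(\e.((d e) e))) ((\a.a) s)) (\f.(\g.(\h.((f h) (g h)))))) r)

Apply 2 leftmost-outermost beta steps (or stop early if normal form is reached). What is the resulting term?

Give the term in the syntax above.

Step 0: ((((\d.(\e.((d e) e))) ((\a.a) s)) (\f.(\g.(\h.((f h) (g h)))))) r)
Step 1: (((\e.((((\a.a) s) e) e)) (\f.(\g.(\h.((f h) (g h)))))) r)
Step 2: (((((\a.a) s) (\f.(\g.(\h.((f h) (g h)))))) (\f.(\g.(\h.((f h) (g h)))))) r)

Answer: (((((\a.a) s) (\f.(\g.(\h.((f h) (g h)))))) (\f.(\g.(\h.((f h) (g h)))))) r)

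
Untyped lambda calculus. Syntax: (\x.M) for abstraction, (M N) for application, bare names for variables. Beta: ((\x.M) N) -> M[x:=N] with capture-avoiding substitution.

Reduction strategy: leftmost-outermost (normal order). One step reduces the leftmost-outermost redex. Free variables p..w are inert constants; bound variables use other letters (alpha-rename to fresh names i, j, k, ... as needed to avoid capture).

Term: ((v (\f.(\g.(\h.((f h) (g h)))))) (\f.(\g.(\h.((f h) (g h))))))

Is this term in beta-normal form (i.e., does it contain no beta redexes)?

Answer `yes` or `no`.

Answer: yes

Derivation:
Term: ((v (\f.(\g.(\h.((f h) (g h)))))) (\f.(\g.(\h.((f h) (g h))))))
No beta redexes found.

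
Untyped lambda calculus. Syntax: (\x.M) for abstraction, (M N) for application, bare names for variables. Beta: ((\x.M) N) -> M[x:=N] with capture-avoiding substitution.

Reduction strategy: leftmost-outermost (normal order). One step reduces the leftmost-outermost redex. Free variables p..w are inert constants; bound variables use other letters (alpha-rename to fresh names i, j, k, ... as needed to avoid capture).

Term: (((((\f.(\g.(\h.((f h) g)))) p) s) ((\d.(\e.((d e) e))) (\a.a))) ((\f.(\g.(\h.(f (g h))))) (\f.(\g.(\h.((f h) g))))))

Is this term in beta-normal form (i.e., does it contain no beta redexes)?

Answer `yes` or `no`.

Term: (((((\f.(\g.(\h.((f h) g)))) p) s) ((\d.(\e.((d e) e))) (\a.a))) ((\f.(\g.(\h.(f (g h))))) (\f.(\g.(\h.((f h) g))))))
Found 3 beta redex(es).

Answer: no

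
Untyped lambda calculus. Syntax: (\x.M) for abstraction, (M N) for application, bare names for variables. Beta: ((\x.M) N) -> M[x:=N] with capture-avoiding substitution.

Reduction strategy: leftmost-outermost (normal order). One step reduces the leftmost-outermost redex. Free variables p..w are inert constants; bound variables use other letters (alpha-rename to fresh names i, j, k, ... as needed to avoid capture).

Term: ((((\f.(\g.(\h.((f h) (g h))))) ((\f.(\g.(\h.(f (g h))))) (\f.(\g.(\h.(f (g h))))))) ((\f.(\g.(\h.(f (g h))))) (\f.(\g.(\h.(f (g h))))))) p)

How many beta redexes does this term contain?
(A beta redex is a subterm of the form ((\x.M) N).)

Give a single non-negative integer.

Term: ((((\f.(\g.(\h.((f h) (g h))))) ((\f.(\g.(\h.(f (g h))))) (\f.(\g.(\h.(f (g h))))))) ((\f.(\g.(\h.(f (g h))))) (\f.(\g.(\h.(f (g h))))))) p)
  Redex: ((\f.(\g.(\h.((f h) (g h))))) ((\f.(\g.(\h.(f (g h))))) (\f.(\g.(\h.(f (g h)))))))
  Redex: ((\f.(\g.(\h.(f (g h))))) (\f.(\g.(\h.(f (g h))))))
  Redex: ((\f.(\g.(\h.(f (g h))))) (\f.(\g.(\h.(f (g h))))))
Total redexes: 3

Answer: 3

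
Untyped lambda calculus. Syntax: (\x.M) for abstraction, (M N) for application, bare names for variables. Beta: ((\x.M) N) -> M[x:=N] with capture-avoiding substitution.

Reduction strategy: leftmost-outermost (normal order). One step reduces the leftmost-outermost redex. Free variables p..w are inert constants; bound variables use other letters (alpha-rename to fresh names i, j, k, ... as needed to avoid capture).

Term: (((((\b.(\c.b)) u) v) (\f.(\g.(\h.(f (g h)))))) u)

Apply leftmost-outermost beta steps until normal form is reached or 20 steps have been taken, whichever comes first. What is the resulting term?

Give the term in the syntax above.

Answer: ((u (\f.(\g.(\h.(f (g h)))))) u)

Derivation:
Step 0: (((((\b.(\c.b)) u) v) (\f.(\g.(\h.(f (g h)))))) u)
Step 1: ((((\c.u) v) (\f.(\g.(\h.(f (g h)))))) u)
Step 2: ((u (\f.(\g.(\h.(f (g h)))))) u)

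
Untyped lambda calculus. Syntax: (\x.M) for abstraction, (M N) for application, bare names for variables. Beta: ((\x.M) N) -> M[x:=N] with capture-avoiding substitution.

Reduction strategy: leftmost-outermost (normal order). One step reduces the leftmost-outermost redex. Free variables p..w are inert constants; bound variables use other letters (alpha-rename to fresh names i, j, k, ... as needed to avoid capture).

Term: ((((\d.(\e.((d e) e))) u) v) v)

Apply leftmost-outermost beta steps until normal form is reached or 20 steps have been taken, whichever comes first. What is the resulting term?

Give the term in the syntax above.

Answer: (((u v) v) v)

Derivation:
Step 0: ((((\d.(\e.((d e) e))) u) v) v)
Step 1: (((\e.((u e) e)) v) v)
Step 2: (((u v) v) v)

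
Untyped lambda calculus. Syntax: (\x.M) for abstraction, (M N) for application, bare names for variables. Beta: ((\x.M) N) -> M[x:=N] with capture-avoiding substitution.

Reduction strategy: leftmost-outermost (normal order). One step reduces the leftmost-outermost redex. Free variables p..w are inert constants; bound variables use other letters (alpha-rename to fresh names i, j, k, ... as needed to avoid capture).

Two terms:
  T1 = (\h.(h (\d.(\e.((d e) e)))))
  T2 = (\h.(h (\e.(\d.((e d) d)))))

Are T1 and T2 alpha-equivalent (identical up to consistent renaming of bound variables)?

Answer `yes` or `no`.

Answer: yes

Derivation:
Term 1: (\h.(h (\d.(\e.((d e) e)))))
Term 2: (\h.(h (\e.(\d.((e d) d)))))
Alpha-equivalence: compare structure up to binder renaming.
Result: True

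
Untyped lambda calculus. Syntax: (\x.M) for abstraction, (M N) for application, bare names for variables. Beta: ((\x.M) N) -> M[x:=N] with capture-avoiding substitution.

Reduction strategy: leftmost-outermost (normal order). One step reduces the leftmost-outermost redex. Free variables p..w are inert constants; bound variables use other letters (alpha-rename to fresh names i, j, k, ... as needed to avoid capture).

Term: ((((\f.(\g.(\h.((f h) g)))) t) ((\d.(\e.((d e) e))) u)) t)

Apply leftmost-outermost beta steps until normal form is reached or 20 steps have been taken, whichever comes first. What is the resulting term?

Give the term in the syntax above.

Step 0: ((((\f.(\g.(\h.((f h) g)))) t) ((\d.(\e.((d e) e))) u)) t)
Step 1: (((\g.(\h.((t h) g))) ((\d.(\e.((d e) e))) u)) t)
Step 2: ((\h.((t h) ((\d.(\e.((d e) e))) u))) t)
Step 3: ((t t) ((\d.(\e.((d e) e))) u))
Step 4: ((t t) (\e.((u e) e)))

Answer: ((t t) (\e.((u e) e)))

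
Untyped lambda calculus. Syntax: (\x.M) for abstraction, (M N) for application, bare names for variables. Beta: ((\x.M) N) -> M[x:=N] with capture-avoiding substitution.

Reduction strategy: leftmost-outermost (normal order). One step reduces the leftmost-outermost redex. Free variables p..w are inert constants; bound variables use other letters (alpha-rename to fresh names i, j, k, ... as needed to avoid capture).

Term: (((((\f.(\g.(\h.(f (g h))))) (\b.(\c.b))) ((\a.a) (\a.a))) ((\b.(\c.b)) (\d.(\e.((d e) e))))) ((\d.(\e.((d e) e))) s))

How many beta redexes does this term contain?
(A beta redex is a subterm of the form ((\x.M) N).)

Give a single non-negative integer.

Term: (((((\f.(\g.(\h.(f (g h))))) (\b.(\c.b))) ((\a.a) (\a.a))) ((\b.(\c.b)) (\d.(\e.((d e) e))))) ((\d.(\e.((d e) e))) s))
  Redex: ((\f.(\g.(\h.(f (g h))))) (\b.(\c.b)))
  Redex: ((\a.a) (\a.a))
  Redex: ((\b.(\c.b)) (\d.(\e.((d e) e))))
  Redex: ((\d.(\e.((d e) e))) s)
Total redexes: 4

Answer: 4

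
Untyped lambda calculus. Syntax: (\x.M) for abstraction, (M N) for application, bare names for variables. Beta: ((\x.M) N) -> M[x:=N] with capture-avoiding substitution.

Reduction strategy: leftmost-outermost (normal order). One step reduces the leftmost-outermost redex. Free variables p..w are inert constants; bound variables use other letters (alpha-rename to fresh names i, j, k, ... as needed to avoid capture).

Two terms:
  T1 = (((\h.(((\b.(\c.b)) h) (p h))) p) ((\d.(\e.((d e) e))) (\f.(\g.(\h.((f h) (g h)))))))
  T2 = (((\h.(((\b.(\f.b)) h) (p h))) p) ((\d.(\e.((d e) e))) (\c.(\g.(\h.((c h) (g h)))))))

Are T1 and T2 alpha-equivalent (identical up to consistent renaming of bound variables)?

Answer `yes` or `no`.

Term 1: (((\h.(((\b.(\c.b)) h) (p h))) p) ((\d.(\e.((d e) e))) (\f.(\g.(\h.((f h) (g h)))))))
Term 2: (((\h.(((\b.(\f.b)) h) (p h))) p) ((\d.(\e.((d e) e))) (\c.(\g.(\h.((c h) (g h)))))))
Alpha-equivalence: compare structure up to binder renaming.
Result: True

Answer: yes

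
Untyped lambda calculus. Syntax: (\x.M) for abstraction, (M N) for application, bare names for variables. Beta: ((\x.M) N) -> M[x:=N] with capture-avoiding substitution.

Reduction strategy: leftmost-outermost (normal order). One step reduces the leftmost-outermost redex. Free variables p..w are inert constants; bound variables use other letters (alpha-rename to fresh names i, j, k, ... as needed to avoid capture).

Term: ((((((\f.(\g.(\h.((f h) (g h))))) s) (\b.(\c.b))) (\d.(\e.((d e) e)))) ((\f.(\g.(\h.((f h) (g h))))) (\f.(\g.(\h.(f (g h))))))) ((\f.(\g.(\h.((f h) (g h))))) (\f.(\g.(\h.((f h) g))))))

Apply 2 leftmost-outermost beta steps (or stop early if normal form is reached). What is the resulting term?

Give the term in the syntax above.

Answer: ((((\h.((s h) ((\b.(\c.b)) h))) (\d.(\e.((d e) e)))) ((\f.(\g.(\h.((f h) (g h))))) (\f.(\g.(\h.(f (g h))))))) ((\f.(\g.(\h.((f h) (g h))))) (\f.(\g.(\h.((f h) g))))))

Derivation:
Step 0: ((((((\f.(\g.(\h.((f h) (g h))))) s) (\b.(\c.b))) (\d.(\e.((d e) e)))) ((\f.(\g.(\h.((f h) (g h))))) (\f.(\g.(\h.(f (g h))))))) ((\f.(\g.(\h.((f h) (g h))))) (\f.(\g.(\h.((f h) g))))))
Step 1: (((((\g.(\h.((s h) (g h)))) (\b.(\c.b))) (\d.(\e.((d e) e)))) ((\f.(\g.(\h.((f h) (g h))))) (\f.(\g.(\h.(f (g h))))))) ((\f.(\g.(\h.((f h) (g h))))) (\f.(\g.(\h.((f h) g))))))
Step 2: ((((\h.((s h) ((\b.(\c.b)) h))) (\d.(\e.((d e) e)))) ((\f.(\g.(\h.((f h) (g h))))) (\f.(\g.(\h.(f (g h))))))) ((\f.(\g.(\h.((f h) (g h))))) (\f.(\g.(\h.((f h) g))))))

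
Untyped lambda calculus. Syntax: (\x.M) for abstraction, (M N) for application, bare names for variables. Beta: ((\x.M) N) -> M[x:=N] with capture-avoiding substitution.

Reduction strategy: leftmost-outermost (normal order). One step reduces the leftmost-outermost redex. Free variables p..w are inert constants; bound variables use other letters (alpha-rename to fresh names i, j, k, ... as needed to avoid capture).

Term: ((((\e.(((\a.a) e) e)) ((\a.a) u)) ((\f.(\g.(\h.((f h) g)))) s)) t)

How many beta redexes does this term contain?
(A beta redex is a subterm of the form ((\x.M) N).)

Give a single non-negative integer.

Term: ((((\e.(((\a.a) e) e)) ((\a.a) u)) ((\f.(\g.(\h.((f h) g)))) s)) t)
  Redex: ((\e.(((\a.a) e) e)) ((\a.a) u))
  Redex: ((\a.a) e)
  Redex: ((\a.a) u)
  Redex: ((\f.(\g.(\h.((f h) g)))) s)
Total redexes: 4

Answer: 4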